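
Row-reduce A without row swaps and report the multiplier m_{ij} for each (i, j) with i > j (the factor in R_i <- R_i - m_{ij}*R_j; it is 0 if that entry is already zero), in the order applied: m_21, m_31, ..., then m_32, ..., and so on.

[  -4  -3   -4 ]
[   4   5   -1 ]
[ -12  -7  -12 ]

multipliers: -1, 3, 1

Forward elimination:
R2 <- R2 - (-1)*R1:  [  0   2  -5 ]
R3 <- R3 - (3)*R1:  [ 0  2  0 ]
R3 <- R3 - (1)*R2:  [ 0  0  5 ]
Multipliers (in order of application): m_{21} = -1, m_{31} = 3, m_{32} = 1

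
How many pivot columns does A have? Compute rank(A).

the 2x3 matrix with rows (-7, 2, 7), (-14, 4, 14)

rank(A) = 1

Row reduction:
R2 <- R2 - (2)*R1:  [ 0  0  0 ]
Row echelon form:
[ -7  2  7 ]
[  0  0  0 ]
Nonzero rows / pivot columns: 1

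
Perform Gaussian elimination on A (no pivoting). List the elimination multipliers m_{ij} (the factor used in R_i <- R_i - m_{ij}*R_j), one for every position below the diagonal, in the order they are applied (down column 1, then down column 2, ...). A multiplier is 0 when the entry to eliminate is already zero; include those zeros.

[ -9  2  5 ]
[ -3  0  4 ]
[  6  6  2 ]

multipliers: 1/3, -2/3, -11

Forward elimination:
R2 <- R2 - (1/3)*R1:  [    0  -2/3   7/3 ]
R3 <- R3 - (-2/3)*R1:  [    0  22/3  16/3 ]
R3 <- R3 - (-11)*R2:  [  0   0  31 ]
Multipliers (in order of application): m_{21} = 1/3, m_{31} = -2/3, m_{32} = -11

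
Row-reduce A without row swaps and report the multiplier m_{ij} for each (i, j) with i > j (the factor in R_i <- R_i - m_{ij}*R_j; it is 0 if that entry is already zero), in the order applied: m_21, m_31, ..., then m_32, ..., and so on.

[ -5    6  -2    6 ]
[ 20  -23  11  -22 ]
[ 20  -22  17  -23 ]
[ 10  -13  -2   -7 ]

Forward elimination:
R2 <- R2 - (-4)*R1:  [ 0  1  3  2 ]
R3 <- R3 - (-4)*R1:  [ 0  2  9  1 ]
R4 <- R4 - (-2)*R1:  [  0  -1  -6   5 ]
R3 <- R3 - (2)*R2:  [  0   0   3  -3 ]
R4 <- R4 - (-1)*R2:  [  0   0  -3   7 ]
R4 <- R4 - (-1)*R3:  [ 0  0  0  4 ]
Multipliers (in order of application): m_{21} = -4, m_{31} = -4, m_{41} = -2, m_{32} = 2, m_{42} = -1, m_{43} = -1

multipliers: -4, -4, -2, 2, -1, -1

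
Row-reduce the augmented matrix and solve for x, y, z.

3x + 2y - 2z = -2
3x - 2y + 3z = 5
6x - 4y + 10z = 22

(0, 2, 3)

Forward elimination on [A|b]:
R2 <- R2 - (1)*R1:  [  0  -4   5   7 ]
R3 <- R3 - (2)*R1:  [  0  -8  14  26 ]
R3 <- R3 - (2)*R2:  [  0   0   4  12 ]
Row echelon form:
[ 3   2  -2  |  -2 ]
[ 0  -4   5  |   7 ]
[ 0   0   4  |  12 ]
Back-substitution:
z = (12) / 4 = 3
y = (7 - (5)*(3)) / -4 = 2
x = (-2 - (2)*(2) - (-2)*(3)) / 3 = 0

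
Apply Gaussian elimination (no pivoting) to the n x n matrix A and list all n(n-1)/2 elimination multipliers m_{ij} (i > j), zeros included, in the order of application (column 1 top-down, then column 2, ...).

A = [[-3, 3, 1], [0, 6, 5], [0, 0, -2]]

multipliers: 0, 0, 0

Forward elimination:
R2: entry in column 1 is already 0 -> m_{21} = 0 (no row operation needed)
R3: entry in column 1 is already 0 -> m_{31} = 0 (no row operation needed)
R3: entry in column 2 is already 0 -> m_{32} = 0 (no row operation needed)
Multipliers (in order of application): m_{21} = 0, m_{31} = 0, m_{32} = 0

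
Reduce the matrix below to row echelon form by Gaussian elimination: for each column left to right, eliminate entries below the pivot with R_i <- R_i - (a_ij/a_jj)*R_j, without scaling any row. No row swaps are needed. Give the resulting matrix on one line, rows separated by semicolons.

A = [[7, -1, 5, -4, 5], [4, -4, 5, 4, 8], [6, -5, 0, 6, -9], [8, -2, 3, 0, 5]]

Forward elimination:
R2 <- R2 - (4/7)*R1:  [     0  -24/7   15/7   44/7   36/7 ]
R3 <- R3 - (6/7)*R1:  [     0  -29/7  -30/7   66/7  -93/7 ]
R4 <- R4 - (8/7)*R1:  [     0   -6/7  -19/7   32/7   -5/7 ]
R3 <- R3 - (29/24)*R2:  [     0      0  -55/8   11/6  -39/2 ]
R4 <- R4 - (1/4)*R2:  [     0      0  -13/4      3     -2 ]
R4 <- R4 - (26/55)*R3:  [      0       0       0   32/15  397/55 ]
Row echelon form:
[ 7     -1      5     -4       5 ]
[ 0  -24/7   15/7   44/7    36/7 ]
[ 0      0  -55/8   11/6   -39/2 ]
[ 0      0      0  32/15  397/55 ]

REF = [7 -1 5 -4 5; 0 -24/7 15/7 44/7 36/7; 0 0 -55/8 11/6 -39/2; 0 0 0 32/15 397/55]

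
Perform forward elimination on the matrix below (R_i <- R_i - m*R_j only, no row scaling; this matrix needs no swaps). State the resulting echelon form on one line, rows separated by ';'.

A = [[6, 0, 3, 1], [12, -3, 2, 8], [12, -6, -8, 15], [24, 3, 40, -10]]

Forward elimination:
R2 <- R2 - (2)*R1:  [  0  -3  -4   6 ]
R3 <- R3 - (2)*R1:  [   0   -6  -14   13 ]
R4 <- R4 - (4)*R1:  [   0    3   28  -14 ]
R3 <- R3 - (2)*R2:  [  0   0  -6   1 ]
R4 <- R4 - (-1)*R2:  [  0   0  24  -8 ]
R4 <- R4 - (-4)*R3:  [  0   0   0  -4 ]
Row echelon form:
[ 6   0   3   1 ]
[ 0  -3  -4   6 ]
[ 0   0  -6   1 ]
[ 0   0   0  -4 ]

REF = [6 0 3 1; 0 -3 -4 6; 0 0 -6 1; 0 0 0 -4]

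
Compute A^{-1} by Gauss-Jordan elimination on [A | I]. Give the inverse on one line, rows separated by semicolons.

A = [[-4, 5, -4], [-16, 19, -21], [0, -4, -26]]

inverse = [289/12 -73/12 29/24; 52/3 -13/3 5/6; -8/3 2/3 -1/6]

Gauss-Jordan on [A | I]:
R1 <- (1/-4)*R1:  [    1  -5/4     1  |  -1/4     0     0 ]
R2 <- R2 - (-16)*R1:  [  0  -1  -5  |  -4   1   0 ]
R2 <- (1/-1)*R2:  [  0   1   5  |   4  -1   0 ]
R1 <- R1 - (-5/4)*R2:  [    1     0  29/4  |  19/4  -5/4     0 ]
R3 <- R3 - (-4)*R2:  [  0   0  -6  |  16  -4   1 ]
R3 <- (1/-6)*R3:  [    0     0     1  |  -8/3   2/3  -1/6 ]
R1 <- R1 - (29/4)*R3:  [      1       0       0  |  289/12  -73/12   29/24 ]
R2 <- R2 - (5)*R3:  [     0      1      0  |   52/3  -13/3    5/6 ]
Right block of [I | A^{-1}] is the inverse:
[ 289/12  -73/12  29/24 ]
[   52/3   -13/3    5/6 ]
[   -8/3     2/3   -1/6 ]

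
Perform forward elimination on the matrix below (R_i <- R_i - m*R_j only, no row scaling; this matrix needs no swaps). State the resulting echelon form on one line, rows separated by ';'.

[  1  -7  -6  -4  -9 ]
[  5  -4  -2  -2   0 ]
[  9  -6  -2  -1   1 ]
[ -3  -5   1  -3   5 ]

REF = [1 -7 -6 -4 -9; 0 31 28 18 45; 0 0 16/31 59/31 -23/31; 0 0 0 -381/16 401/16]

Forward elimination:
R2 <- R2 - (5)*R1:  [  0  31  28  18  45 ]
R3 <- R3 - (9)*R1:  [  0  57  52  35  82 ]
R4 <- R4 - (-3)*R1:  [   0  -26  -17  -15  -22 ]
R3 <- R3 - (57/31)*R2:  [      0       0   16/31   59/31  -23/31 ]
R4 <- R4 - (-26/31)*R2:  [      0       0  201/31    3/31  488/31 ]
R4 <- R4 - (201/16)*R3:  [       0        0        0  -381/16   401/16 ]
Row echelon form:
[ 1  -7     -6       -4      -9 ]
[ 0  31     28       18      45 ]
[ 0   0  16/31    59/31  -23/31 ]
[ 0   0      0  -381/16  401/16 ]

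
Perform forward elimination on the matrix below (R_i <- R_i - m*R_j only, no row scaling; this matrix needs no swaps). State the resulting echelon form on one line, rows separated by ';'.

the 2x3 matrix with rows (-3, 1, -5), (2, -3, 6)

Forward elimination:
R2 <- R2 - (-2/3)*R1:  [    0  -7/3   8/3 ]
Row echelon form:
[ -3     1   -5 ]
[  0  -7/3  8/3 ]

REF = [-3 1 -5; 0 -7/3 8/3]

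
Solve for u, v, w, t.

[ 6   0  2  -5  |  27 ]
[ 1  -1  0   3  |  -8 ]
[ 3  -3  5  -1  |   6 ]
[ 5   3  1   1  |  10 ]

(2, 1, 0, -3)

Forward elimination on [A|b]:
R2 <- R2 - (1/6)*R1:  [     0     -1   -1/3   23/6  -25/2 ]
R3 <- R3 - (1/2)*R1:  [     0     -3      4    3/2  -15/2 ]
R4 <- R4 - (5/6)*R1:  [     0      3   -2/3   31/6  -25/2 ]
R3 <- R3 - (3)*R2:  [   0    0    5  -10   30 ]
R4 <- R4 - (-3)*R2:  [    0     0  -5/3  50/3   -50 ]
R4 <- R4 - (-1/3)*R3:  [    0     0     0  40/3   -40 ]
Row echelon form:
[ 6   0     2    -5  |     27 ]
[ 0  -1  -1/3  23/6  |  -25/2 ]
[ 0   0     5   -10  |     30 ]
[ 0   0     0  40/3  |    -40 ]
Back-substitution:
t = (-40) / (40/3) = -3
w = (30 - (-10)*(-3)) / 5 = 0
v = (-25/2 - (-1/3)*(0) - (23/6)*(-3)) / -1 = 1
u = (27 - (2)*(0) - (-5)*(-3)) / 6 = 2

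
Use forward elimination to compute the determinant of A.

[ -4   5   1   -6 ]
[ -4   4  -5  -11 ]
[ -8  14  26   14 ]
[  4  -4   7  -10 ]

Forward elimination:
R2 <- R2 - (1)*R1:  [  0  -1  -6  -5 ]
R3 <- R3 - (2)*R1:  [  0   4  24  26 ]
R4 <- R4 - (-1)*R1:  [   0    1    8  -16 ]
R3 <- R3 - (-4)*R2:  [ 0  0  0  6 ]
R4 <- R4 - (-1)*R2:  [   0    0    2  -21 ]
R3 <-> R4   (pivot in column 3 was zero)
[ -4   5   1   -6 ]
[  0  -1  -6   -5 ]
[  0   0   2  -21 ]
[  0   0   0    6 ]
Upper-triangular form:
[ -4   5   1   -6 ]
[  0  -1  -6   -5 ]
[  0   0   2  -21 ]
[  0   0   0    6 ]
det(A) = (-1)^1 * (-4) * (-1) * (2) * (6) = -48  (1 row swap -> sign -1)

det(A) = -48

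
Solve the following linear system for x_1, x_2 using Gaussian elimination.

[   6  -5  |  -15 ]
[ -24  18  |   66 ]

(-5, -3)

Forward elimination on [A|b]:
R2 <- R2 - (-4)*R1:  [  0  -2   6 ]
Row echelon form:
[ 6  -5  |  -15 ]
[ 0  -2  |    6 ]
Back-substitution:
x_2 = (6) / -2 = -3
x_1 = (-15 - (-5)*(-3)) / 6 = -5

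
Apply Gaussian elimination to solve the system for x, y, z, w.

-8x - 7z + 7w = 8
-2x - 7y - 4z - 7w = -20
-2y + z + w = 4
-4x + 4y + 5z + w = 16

(-1, 0, 2, 2)

Forward elimination on [A|b]:
R2 <- R2 - (1/4)*R1:  [     0     -7   -9/4  -35/4    -22 ]
R4 <- R4 - (1/2)*R1:  [    0     4  17/2  -5/2    12 ]
R3 <- R3 - (2/7)*R2:  [     0      0  23/14    7/2   72/7 ]
R4 <- R4 - (-4/7)*R2:  [      0       0  101/14   -15/2    -4/7 ]
R4 <- R4 - (101/23)*R3:  [        0         0         0   -526/23  -1052/23 ]
Row echelon form:
[ -8   0     -7        7  |         8 ]
[  0  -7   -9/4    -35/4  |       -22 ]
[  0   0  23/14      7/2  |      72/7 ]
[  0   0      0  -526/23  |  -1052/23 ]
Back-substitution:
w = (-1052/23) / (-526/23) = 2
z = (72/7 - (7/2)*(2)) / (23/14) = 2
y = (-22 - (-9/4)*(2) - (-35/4)*(2)) / -7 = 0
x = (8 - (-7)*(2) - (7)*(2)) / -8 = -1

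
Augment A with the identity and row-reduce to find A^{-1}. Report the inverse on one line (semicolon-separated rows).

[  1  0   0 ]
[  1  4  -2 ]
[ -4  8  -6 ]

Gauss-Jordan on [A | I]:
R2 <- R2 - (1)*R1:  [  0   4  -2  |  -1   1   0 ]
R3 <- R3 - (-4)*R1:  [  0   8  -6  |   4   0   1 ]
R2 <- (1/4)*R2:  [    0     1  -1/2  |  -1/4   1/4     0 ]
R3 <- R3 - (8)*R2:  [  0   0  -2  |   6  -2   1 ]
R3 <- (1/-2)*R3:  [    0     0     1  |    -3     1  -1/2 ]
R2 <- R2 - (-1/2)*R3:  [    0     1     0  |  -7/4   3/4  -1/4 ]
Right block of [I | A^{-1}] is the inverse:
[    1    0     0 ]
[ -7/4  3/4  -1/4 ]
[   -3    1  -1/2 ]

inverse = [1 0 0; -7/4 3/4 -1/4; -3 1 -1/2]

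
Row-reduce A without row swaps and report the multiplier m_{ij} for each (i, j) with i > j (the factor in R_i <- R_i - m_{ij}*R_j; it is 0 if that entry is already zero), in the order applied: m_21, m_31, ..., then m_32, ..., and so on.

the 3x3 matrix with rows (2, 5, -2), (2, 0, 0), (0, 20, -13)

Forward elimination:
R2 <- R2 - (1)*R1:  [  0  -5   2 ]
R3: entry in column 1 is already 0 -> m_{31} = 0 (no row operation needed)
R3 <- R3 - (-4)*R2:  [  0   0  -5 ]
Multipliers (in order of application): m_{21} = 1, m_{31} = 0, m_{32} = -4

multipliers: 1, 0, -4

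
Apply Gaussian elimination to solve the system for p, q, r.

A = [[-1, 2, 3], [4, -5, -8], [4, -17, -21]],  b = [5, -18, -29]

Forward elimination on [A|b]:
R2 <- R2 - (-4)*R1:  [ 0  3  4  2 ]
R3 <- R3 - (-4)*R1:  [  0  -9  -9  -9 ]
R3 <- R3 - (-3)*R2:  [  0   0   3  -3 ]
Row echelon form:
[ -1  2  3  |   5 ]
[  0  3  4  |   2 ]
[  0  0  3  |  -3 ]
Back-substitution:
r = (-3) / 3 = -1
q = (2 - (4)*(-1)) / 3 = 2
p = (5 - (2)*(2) - (3)*(-1)) / -1 = -4

(-4, 2, -1)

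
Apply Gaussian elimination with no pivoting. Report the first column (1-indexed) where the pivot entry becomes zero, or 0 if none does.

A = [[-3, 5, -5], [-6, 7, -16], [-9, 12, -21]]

Naive forward elimination:
R2 <- R2 - (2)*R1:  [  0  -3  -6 ]
R3 <- R3 - (3)*R1:  [  0  -3  -6 ]
R3 <- R3 - (1)*R2:  [ 0  0  0 ]
Matrix at this point:
[ -3   5  -5 ]
[  0  -3  -6 ]
[  0   0   0 ]
Pivot entry (3,3) in the last row is zero and there are no rows below to swap with -> zero pivot in column 3 (A is singular).

first zero-pivot column = 3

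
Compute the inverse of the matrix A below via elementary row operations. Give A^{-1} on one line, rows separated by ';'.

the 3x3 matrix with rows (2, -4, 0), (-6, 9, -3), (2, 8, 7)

Gauss-Jordan on [A | I]:
R1 <- (1/2)*R1:  [   1   -2    0  |  1/2    0    0 ]
R2 <- R2 - (-6)*R1:  [  0  -3  -3  |   3   1   0 ]
R3 <- R3 - (2)*R1:  [  0  12   7  |  -1   0   1 ]
R2 <- (1/-3)*R2:  [    0     1     1  |    -1  -1/3     0 ]
R1 <- R1 - (-2)*R2:  [    1     0     2  |  -3/2  -2/3     0 ]
R3 <- R3 - (12)*R2:  [  0   0  -5  |  11   4   1 ]
R3 <- (1/-5)*R3:  [     0      0      1  |  -11/5   -4/5   -1/5 ]
R1 <- R1 - (2)*R3:  [     1      0      0  |  29/10  14/15    2/5 ]
R2 <- R2 - (1)*R3:  [    0     1     0  |   6/5  7/15   1/5 ]
Right block of [I | A^{-1}] is the inverse:
[ 29/10  14/15   2/5 ]
[   6/5   7/15   1/5 ]
[ -11/5   -4/5  -1/5 ]

inverse = [29/10 14/15 2/5; 6/5 7/15 1/5; -11/5 -4/5 -1/5]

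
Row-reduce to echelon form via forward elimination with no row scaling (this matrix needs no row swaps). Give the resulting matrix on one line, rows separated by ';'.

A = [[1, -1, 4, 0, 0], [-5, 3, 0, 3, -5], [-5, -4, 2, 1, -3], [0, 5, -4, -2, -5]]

REF = [1 -1 4 0 0; 0 -2 20 3 -5; 0 0 -68 -25/2 39/2; 0 0 0 -201/68 -293/68]

Forward elimination:
R2 <- R2 - (-5)*R1:  [  0  -2  20   3  -5 ]
R3 <- R3 - (-5)*R1:  [  0  -9  22   1  -3 ]
R3 <- R3 - (9/2)*R2:  [     0      0    -68  -25/2   39/2 ]
R4 <- R4 - (-5/2)*R2:  [     0      0     46   11/2  -35/2 ]
R4 <- R4 - (-23/34)*R3:  [       0        0        0  -201/68  -293/68 ]
Row echelon form:
[ 1  -1    4        0        0 ]
[ 0  -2   20        3       -5 ]
[ 0   0  -68    -25/2     39/2 ]
[ 0   0    0  -201/68  -293/68 ]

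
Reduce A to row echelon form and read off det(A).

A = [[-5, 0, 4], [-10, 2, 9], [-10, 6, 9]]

Forward elimination:
R2 <- R2 - (2)*R1:  [ 0  2  1 ]
R3 <- R3 - (2)*R1:  [ 0  6  1 ]
R3 <- R3 - (3)*R2:  [  0   0  -2 ]
Upper-triangular form:
[ -5  0   4 ]
[  0  2   1 ]
[  0  0  -2 ]
det(A) = (-1)^0 * (-5) * (2) * (-2) = 20  (0 row swaps -> sign +1)

det(A) = 20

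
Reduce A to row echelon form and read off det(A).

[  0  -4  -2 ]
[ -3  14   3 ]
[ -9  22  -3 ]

Forward elimination:
R1 <-> R2   (pivot in column 1 was zero)
[ -3  14   3 ]
[  0  -4  -2 ]
[ -9  22  -3 ]
R3 <- R3 - (3)*R1:  [   0  -20  -12 ]
R3 <- R3 - (5)*R2:  [  0   0  -2 ]
Upper-triangular form:
[ -3  14   3 ]
[  0  -4  -2 ]
[  0   0  -2 ]
det(A) = (-1)^1 * (-3) * (-4) * (-2) = 24  (1 row swap -> sign -1)

det(A) = 24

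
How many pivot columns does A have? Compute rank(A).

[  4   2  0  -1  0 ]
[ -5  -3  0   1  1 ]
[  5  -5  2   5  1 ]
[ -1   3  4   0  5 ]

rank(A) = 4

Row reduction:
R2 <- R2 - (-5/4)*R1:  [    0  -1/2     0  -1/4     1 ]
R3 <- R3 - (5/4)*R1:  [     0  -15/2      2   25/4      1 ]
R4 <- R4 - (-1/4)*R1:  [    0   7/2     4  -1/4     5 ]
R3 <- R3 - (15)*R2:  [   0    0    2   10  -14 ]
R4 <- R4 - (-7)*R2:  [  0   0   4  -2  12 ]
R4 <- R4 - (2)*R3:  [   0    0    0  -22   40 ]
Row echelon form:
[ 4     2  0    -1    0 ]
[ 0  -1/2  0  -1/4    1 ]
[ 0     0  2    10  -14 ]
[ 0     0  0   -22   40 ]
Nonzero rows / pivot columns: 4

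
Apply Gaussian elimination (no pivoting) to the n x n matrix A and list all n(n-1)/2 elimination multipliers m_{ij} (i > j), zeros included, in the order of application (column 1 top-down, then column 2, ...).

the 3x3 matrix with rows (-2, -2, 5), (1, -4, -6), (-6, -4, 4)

multipliers: -1/2, 3, -2/5

Forward elimination:
R2 <- R2 - (-1/2)*R1:  [    0    -5  -7/2 ]
R3 <- R3 - (3)*R1:  [   0    2  -11 ]
R3 <- R3 - (-2/5)*R2:  [     0      0  -62/5 ]
Multipliers (in order of application): m_{21} = -1/2, m_{31} = 3, m_{32} = -2/5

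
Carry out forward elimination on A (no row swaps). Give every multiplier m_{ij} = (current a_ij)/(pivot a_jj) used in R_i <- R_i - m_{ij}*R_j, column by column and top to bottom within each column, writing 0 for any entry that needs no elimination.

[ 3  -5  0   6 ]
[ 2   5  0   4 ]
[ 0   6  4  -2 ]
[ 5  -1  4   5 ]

multipliers: 2/3, 0, 5/3, 18/25, 22/25, 1

Forward elimination:
R2 <- R2 - (2/3)*R1:  [    0  25/3     0     0 ]
R3: entry in column 1 is already 0 -> m_{31} = 0 (no row operation needed)
R4 <- R4 - (5/3)*R1:  [    0  22/3     4    -5 ]
R3 <- R3 - (18/25)*R2:  [  0   0   4  -2 ]
R4 <- R4 - (22/25)*R2:  [  0   0   4  -5 ]
R4 <- R4 - (1)*R3:  [  0   0   0  -3 ]
Multipliers (in order of application): m_{21} = 2/3, m_{31} = 0, m_{41} = 5/3, m_{32} = 18/25, m_{42} = 22/25, m_{43} = 1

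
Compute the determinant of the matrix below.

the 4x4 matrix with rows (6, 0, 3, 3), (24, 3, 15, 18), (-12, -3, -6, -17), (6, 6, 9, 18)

det(A) = 162

Forward elimination:
R2 <- R2 - (4)*R1:  [ 0  3  3  6 ]
R3 <- R3 - (-2)*R1:  [   0   -3    0  -11 ]
R4 <- R4 - (1)*R1:  [  0   6   6  15 ]
R3 <- R3 - (-1)*R2:  [  0   0   3  -5 ]
R4 <- R4 - (2)*R2:  [ 0  0  0  3 ]
Upper-triangular form:
[ 6  0  3   3 ]
[ 0  3  3   6 ]
[ 0  0  3  -5 ]
[ 0  0  0   3 ]
det(A) = (-1)^0 * (6) * (3) * (3) * (3) = 162  (0 row swaps -> sign +1)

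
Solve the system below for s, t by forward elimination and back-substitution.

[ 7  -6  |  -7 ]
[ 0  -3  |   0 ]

Forward elimination on [A|b]:
Row echelon form:
[ 7  -6  |  -7 ]
[ 0  -3  |   0 ]
Back-substitution:
t = (0) / -3 = 0
s = (-7 - (-6)*(0)) / 7 = -1

(-1, 0)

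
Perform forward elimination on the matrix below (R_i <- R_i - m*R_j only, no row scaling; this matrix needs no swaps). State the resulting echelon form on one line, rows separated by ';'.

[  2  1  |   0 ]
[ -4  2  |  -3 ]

REF = [2 1 0; 0 4 -3]

Forward elimination:
R2 <- R2 - (-2)*R1:  [  0   4  -3 ]
Row echelon form:
[ 2  1  |   0 ]
[ 0  4  |  -3 ]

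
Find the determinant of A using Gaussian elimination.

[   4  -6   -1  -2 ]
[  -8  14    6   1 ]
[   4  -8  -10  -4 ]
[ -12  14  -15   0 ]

det(A) = 80

Forward elimination:
R2 <- R2 - (-2)*R1:  [  0   2   4  -3 ]
R3 <- R3 - (1)*R1:  [  0  -2  -9  -2 ]
R4 <- R4 - (-3)*R1:  [   0   -4  -18   -6 ]
R3 <- R3 - (-1)*R2:  [  0   0  -5  -5 ]
R4 <- R4 - (-2)*R2:  [   0    0  -10  -12 ]
R4 <- R4 - (2)*R3:  [  0   0   0  -2 ]
Upper-triangular form:
[ 4  -6  -1  -2 ]
[ 0   2   4  -3 ]
[ 0   0  -5  -5 ]
[ 0   0   0  -2 ]
det(A) = (-1)^0 * (4) * (2) * (-5) * (-2) = 80  (0 row swaps -> sign +1)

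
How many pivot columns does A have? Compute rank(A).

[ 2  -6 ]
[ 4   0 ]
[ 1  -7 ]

Row reduction:
R2 <- R2 - (2)*R1:  [  0  12 ]
R3 <- R3 - (1/2)*R1:  [  0  -4 ]
R3 <- R3 - (-1/3)*R2:  [ 0  0 ]
Row echelon form:
[ 2  -6 ]
[ 0  12 ]
[ 0   0 ]
Nonzero rows / pivot columns: 2

rank(A) = 2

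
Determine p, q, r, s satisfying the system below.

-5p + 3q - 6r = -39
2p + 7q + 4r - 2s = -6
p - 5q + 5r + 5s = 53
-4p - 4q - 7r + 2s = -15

Forward elimination on [A|b]:
R2 <- R2 - (-2/5)*R1:  [      0    41/5     8/5      -2  -108/5 ]
R3 <- R3 - (-1/5)*R1:  [     0  -22/5   19/5      5  226/5 ]
R4 <- R4 - (4/5)*R1:  [     0  -32/5  -11/5      2   81/5 ]
R3 <- R3 - (-22/41)*R2:  [       0        0   191/41   161/41  1378/41 ]
R4 <- R4 - (-32/41)*R2:  [      0       0  -39/41   18/41  -27/41 ]
R4 <- R4 - (-39/191)*R3:  [        0         0         0   237/191  1185/191 ]
Row echelon form:
[ -5     3      -6        0  |       -39 ]
[  0  41/5     8/5       -2  |    -108/5 ]
[  0     0  191/41   161/41  |   1378/41 ]
[  0     0       0  237/191  |  1185/191 ]
Back-substitution:
s = (1185/191) / (237/191) = 5
r = (1378/41 - (161/41)*(5)) / (191/41) = 3
q = (-108/5 - (8/5)*(3) - (-2)*(5)) / (41/5) = -2
p = (-39 - (3)*(-2) - (-6)*(3)) / -5 = 3

(3, -2, 3, 5)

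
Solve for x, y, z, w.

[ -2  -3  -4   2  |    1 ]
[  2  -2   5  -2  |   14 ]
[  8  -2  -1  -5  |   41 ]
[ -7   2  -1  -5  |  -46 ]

(5, -3, 0, 1)

Forward elimination on [A|b]:
R2 <- R2 - (-1)*R1:  [  0  -5   1   0  15 ]
R3 <- R3 - (-4)*R1:  [   0  -14  -17    3   45 ]
R4 <- R4 - (7/2)*R1:  [     0   25/2     13    -12  -99/2 ]
R3 <- R3 - (14/5)*R2:  [     0      0  -99/5      3      3 ]
R4 <- R4 - (-5/2)*R2:  [    0     0  31/2   -12   -12 ]
R4 <- R4 - (-155/198)*R3:  [       0        0        0  -637/66  -637/66 ]
Row echelon form:
[ -2  -3     -4        2  |        1 ]
[  0  -5      1        0  |       15 ]
[  0   0  -99/5        3  |        3 ]
[  0   0      0  -637/66  |  -637/66 ]
Back-substitution:
w = (-637/66) / (-637/66) = 1
z = (3 - (3)*(1)) / (-99/5) = 0
y = (15 - (1)*(0)) / -5 = -3
x = (1 - (-3)*(-3) - (-4)*(0) - (2)*(1)) / -2 = 5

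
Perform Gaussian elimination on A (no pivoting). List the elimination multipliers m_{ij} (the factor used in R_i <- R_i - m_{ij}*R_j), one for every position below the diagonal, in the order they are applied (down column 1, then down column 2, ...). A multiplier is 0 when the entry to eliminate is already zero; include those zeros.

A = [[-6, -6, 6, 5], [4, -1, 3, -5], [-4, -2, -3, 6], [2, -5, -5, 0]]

Forward elimination:
R2 <- R2 - (-2/3)*R1:  [    0    -5     7  -5/3 ]
R3 <- R3 - (2/3)*R1:  [   0    2   -7  8/3 ]
R4 <- R4 - (-1/3)*R1:  [   0   -7   -3  5/3 ]
R3 <- R3 - (-2/5)*R2:  [     0      0  -21/5      2 ]
R4 <- R4 - (7/5)*R2:  [     0      0  -64/5      4 ]
R4 <- R4 - (64/21)*R3:  [      0       0       0  -44/21 ]
Multipliers (in order of application): m_{21} = -2/3, m_{31} = 2/3, m_{41} = -1/3, m_{32} = -2/5, m_{42} = 7/5, m_{43} = 64/21

multipliers: -2/3, 2/3, -1/3, -2/5, 7/5, 64/21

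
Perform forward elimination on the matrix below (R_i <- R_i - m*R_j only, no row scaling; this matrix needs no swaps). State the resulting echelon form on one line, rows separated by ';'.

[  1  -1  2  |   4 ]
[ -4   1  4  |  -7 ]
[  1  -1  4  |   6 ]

REF = [1 -1 2 4; 0 -3 12 9; 0 0 2 2]

Forward elimination:
R2 <- R2 - (-4)*R1:  [  0  -3  12   9 ]
R3 <- R3 - (1)*R1:  [ 0  0  2  2 ]
Row echelon form:
[ 1  -1   2  |  4 ]
[ 0  -3  12  |  9 ]
[ 0   0   2  |  2 ]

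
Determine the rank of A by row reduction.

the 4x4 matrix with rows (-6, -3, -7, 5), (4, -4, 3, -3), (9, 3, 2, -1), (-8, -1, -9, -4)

rank(A) = 4

Row reduction:
R2 <- R2 - (-2/3)*R1:  [    0    -6  -5/3   1/3 ]
R3 <- R3 - (-3/2)*R1:  [     0   -3/2  -17/2   13/2 ]
R4 <- R4 - (4/3)*R1:  [     0      3    1/3  -32/3 ]
R3 <- R3 - (1/4)*R2:  [      0       0  -97/12   77/12 ]
R4 <- R4 - (-1/2)*R2:  [     0      0   -1/2  -21/2 ]
R4 <- R4 - (6/97)*R3:  [        0         0         0  -1057/97 ]
Row echelon form:
[ -6  -3      -7         5 ]
[  0  -6    -5/3       1/3 ]
[  0   0  -97/12     77/12 ]
[  0   0       0  -1057/97 ]
Nonzero rows / pivot columns: 4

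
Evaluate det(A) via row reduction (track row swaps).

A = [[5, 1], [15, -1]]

det(A) = -20

Forward elimination:
R2 <- R2 - (3)*R1:  [  0  -4 ]
Upper-triangular form:
[ 5   1 ]
[ 0  -4 ]
det(A) = (-1)^0 * (5) * (-4) = -20  (0 row swaps -> sign +1)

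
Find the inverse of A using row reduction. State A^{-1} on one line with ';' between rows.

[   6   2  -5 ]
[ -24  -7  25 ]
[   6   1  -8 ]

inverse = [31/12 11/12 5/4; -7/2 -3/2 -5/2; 3/2 1/2 1/2]

Gauss-Jordan on [A | I]:
R1 <- (1/6)*R1:  [    1   1/3  -5/6  |   1/6     0     0 ]
R2 <- R2 - (-24)*R1:  [ 0  1  5  |  4  1  0 ]
R3 <- R3 - (6)*R1:  [  0  -1  -3  |  -1   0   1 ]
R1 <- R1 - (1/3)*R2:  [    1     0  -5/2  |  -7/6  -1/3     0 ]
R3 <- R3 - (-1)*R2:  [ 0  0  2  |  3  1  1 ]
R3 <- (1/2)*R3:  [   0    0    1  |  3/2  1/2  1/2 ]
R1 <- R1 - (-5/2)*R3:  [     1      0      0  |  31/12  11/12    5/4 ]
R2 <- R2 - (5)*R3:  [    0     1     0  |  -7/2  -3/2  -5/2 ]
Right block of [I | A^{-1}] is the inverse:
[ 31/12  11/12   5/4 ]
[  -7/2   -3/2  -5/2 ]
[   3/2    1/2   1/2 ]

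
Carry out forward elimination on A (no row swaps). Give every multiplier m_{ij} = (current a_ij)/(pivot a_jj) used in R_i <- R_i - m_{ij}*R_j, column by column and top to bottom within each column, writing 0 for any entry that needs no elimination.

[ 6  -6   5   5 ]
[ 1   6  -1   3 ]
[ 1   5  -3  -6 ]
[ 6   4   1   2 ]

Forward elimination:
R2 <- R2 - (1/6)*R1:  [     0      7  -11/6   13/6 ]
R3 <- R3 - (1/6)*R1:  [     0      6  -23/6  -41/6 ]
R4 <- R4 - (1)*R1:  [  0  10  -4  -3 ]
R3 <- R3 - (6/7)*R2:  [       0        0   -95/42  -365/42 ]
R4 <- R4 - (10/7)*R2:  [       0        0   -29/21  -128/21 ]
R4 <- R4 - (58/95)*R3:  [      0       0       0  -15/19 ]
Multipliers (in order of application): m_{21} = 1/6, m_{31} = 1/6, m_{41} = 1, m_{32} = 6/7, m_{42} = 10/7, m_{43} = 58/95

multipliers: 1/6, 1/6, 1, 6/7, 10/7, 58/95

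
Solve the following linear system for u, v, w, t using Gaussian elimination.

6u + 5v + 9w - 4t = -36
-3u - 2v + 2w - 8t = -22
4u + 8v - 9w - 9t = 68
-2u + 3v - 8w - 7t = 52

(-2, 5, -5, 1)

Forward elimination on [A|b]:
R2 <- R2 - (-1/2)*R1:  [    0   1/2  13/2   -10   -40 ]
R3 <- R3 - (2/3)*R1:  [     0   14/3    -15  -19/3     92 ]
R4 <- R4 - (-1/3)*R1:  [     0   14/3     -5  -25/3     40 ]
R3 <- R3 - (28/3)*R2:  [      0       0  -227/3      87  1396/3 ]
R4 <- R4 - (28/3)*R2:  [      0       0  -197/3      85  1240/3 ]
R4 <- R4 - (197/227)*R3:  [        0         0         0  2156/227  2156/227 ]
Row echelon form:
[ 6    5       9        -4  |       -36 ]
[ 0  1/2    13/2       -10  |       -40 ]
[ 0    0  -227/3        87  |    1396/3 ]
[ 0    0       0  2156/227  |  2156/227 ]
Back-substitution:
t = (2156/227) / (2156/227) = 1
w = (1396/3 - (87)*(1)) / (-227/3) = -5
v = (-40 - (13/2)*(-5) - (-10)*(1)) / (1/2) = 5
u = (-36 - (5)*(5) - (9)*(-5) - (-4)*(1)) / 6 = -2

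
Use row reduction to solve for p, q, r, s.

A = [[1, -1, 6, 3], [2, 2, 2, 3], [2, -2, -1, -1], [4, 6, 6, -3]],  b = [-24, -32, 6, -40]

(-4, -4, -2, -4)

Forward elimination on [A|b]:
R2 <- R2 - (2)*R1:  [   0    4  -10   -3   16 ]
R3 <- R3 - (2)*R1:  [   0    0  -13   -7   54 ]
R4 <- R4 - (4)*R1:  [   0   10  -18  -15   56 ]
R4 <- R4 - (5/2)*R2:  [     0      0      7  -15/2     16 ]
R4 <- R4 - (-7/13)*R3:  [       0        0        0  -293/26   586/13 ]
Row echelon form:
[ 1  -1    6        3  |     -24 ]
[ 0   4  -10       -3  |      16 ]
[ 0   0  -13       -7  |      54 ]
[ 0   0    0  -293/26  |  586/13 ]
Back-substitution:
s = (586/13) / (-293/26) = -4
r = (54 - (-7)*(-4)) / -13 = -2
q = (16 - (-10)*(-2) - (-3)*(-4)) / 4 = -4
p = (-24 - (-1)*(-4) - (6)*(-2) - (3)*(-4)) / 1 = -4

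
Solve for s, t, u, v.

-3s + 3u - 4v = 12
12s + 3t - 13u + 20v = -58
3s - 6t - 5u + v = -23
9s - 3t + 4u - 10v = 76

Forward elimination on [A|b]:
R2 <- R2 - (-4)*R1:  [   0    3   -1    4  -10 ]
R3 <- R3 - (-1)*R1:  [   0   -6   -2   -3  -11 ]
R4 <- R4 - (-3)*R1:  [   0   -3   13  -22  112 ]
R3 <- R3 - (-2)*R2:  [   0    0   -4    5  -31 ]
R4 <- R4 - (-1)*R2:  [   0    0   12  -18  102 ]
R4 <- R4 - (-3)*R3:  [  0   0   0  -3   9 ]
Row echelon form:
[ -3  0   3  -4  |   12 ]
[  0  3  -1   4  |  -10 ]
[  0  0  -4   5  |  -31 ]
[  0  0   0  -3  |    9 ]
Back-substitution:
v = (9) / -3 = -3
u = (-31 - (5)*(-3)) / -4 = 4
t = (-10 - (-1)*(4) - (4)*(-3)) / 3 = 2
s = (12 - (3)*(4) - (-4)*(-3)) / -3 = 4

(4, 2, 4, -3)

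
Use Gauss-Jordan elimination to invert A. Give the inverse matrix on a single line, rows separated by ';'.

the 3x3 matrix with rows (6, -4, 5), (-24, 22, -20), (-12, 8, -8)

Gauss-Jordan on [A | I]:
R1 <- (1/6)*R1:  [    1  -2/3   5/6  |   1/6     0     0 ]
R2 <- R2 - (-24)*R1:  [ 0  6  0  |  4  1  0 ]
R3 <- R3 - (-12)*R1:  [ 0  0  2  |  2  0  1 ]
R2 <- (1/6)*R2:  [   0    1    0  |  2/3  1/6    0 ]
R1 <- R1 - (-2/3)*R2:  [     1      0    5/6  |  11/18    1/9      0 ]
R3 <- (1/2)*R3:  [   0    0    1  |    1    0  1/2 ]
R1 <- R1 - (5/6)*R3:  [     1      0      0  |   -2/9    1/9  -5/12 ]
Right block of [I | A^{-1}] is the inverse:
[ -2/9  1/9  -5/12 ]
[  2/3  1/6      0 ]
[    1    0    1/2 ]

inverse = [-2/9 1/9 -5/12; 2/3 1/6 0; 1 0 1/2]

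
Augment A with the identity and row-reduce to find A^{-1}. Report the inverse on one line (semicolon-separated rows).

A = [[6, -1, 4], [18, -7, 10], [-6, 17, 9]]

Gauss-Jordan on [A | I]:
R1 <- (1/6)*R1:  [    1  -1/6   2/3  |   1/6     0     0 ]
R2 <- R2 - (18)*R1:  [  0  -4  -2  |  -3   1   0 ]
R3 <- R3 - (-6)*R1:  [  0  16  13  |   1   0   1 ]
R2 <- (1/-4)*R2:  [    0     1   1/2  |   3/4  -1/4     0 ]
R1 <- R1 - (-1/6)*R2:  [     1      0    3/4  |   7/24  -1/24      0 ]
R3 <- R3 - (16)*R2:  [   0    0    5  |  -11    4    1 ]
R3 <- (1/5)*R3:  [     0      0      1  |  -11/5    4/5    1/5 ]
R1 <- R1 - (3/4)*R3:  [       1        0        0  |  233/120  -77/120    -3/20 ]
R2 <- R2 - (1/2)*R3:  [      0       1       0  |   37/20  -13/20   -1/10 ]
Right block of [I | A^{-1}] is the inverse:
[ 233/120  -77/120  -3/20 ]
[   37/20   -13/20  -1/10 ]
[   -11/5      4/5    1/5 ]

inverse = [233/120 -77/120 -3/20; 37/20 -13/20 -1/10; -11/5 4/5 1/5]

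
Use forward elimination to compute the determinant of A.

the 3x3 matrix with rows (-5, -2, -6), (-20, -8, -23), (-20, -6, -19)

Forward elimination:
R2 <- R2 - (4)*R1:  [ 0  0  1 ]
R3 <- R3 - (4)*R1:  [ 0  2  5 ]
R2 <-> R3   (pivot in column 2 was zero)
[ -5  -2  -6 ]
[  0   2   5 ]
[  0   0   1 ]
Upper-triangular form:
[ -5  -2  -6 ]
[  0   2   5 ]
[  0   0   1 ]
det(A) = (-1)^1 * (-5) * (2) * (1) = 10  (1 row swap -> sign -1)

det(A) = 10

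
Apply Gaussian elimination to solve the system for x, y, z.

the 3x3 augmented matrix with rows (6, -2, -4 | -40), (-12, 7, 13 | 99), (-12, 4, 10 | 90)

(-4, -2, 5)

Forward elimination on [A|b]:
R2 <- R2 - (-2)*R1:  [  0   3   5  19 ]
R3 <- R3 - (-2)*R1:  [  0   0   2  10 ]
Row echelon form:
[ 6  -2  -4  |  -40 ]
[ 0   3   5  |   19 ]
[ 0   0   2  |   10 ]
Back-substitution:
z = (10) / 2 = 5
y = (19 - (5)*(5)) / 3 = -2
x = (-40 - (-2)*(-2) - (-4)*(5)) / 6 = -4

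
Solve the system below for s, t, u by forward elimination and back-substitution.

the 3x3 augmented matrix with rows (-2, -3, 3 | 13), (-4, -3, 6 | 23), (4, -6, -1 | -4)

Forward elimination on [A|b]:
R2 <- R2 - (2)*R1:  [  0   3   0  -3 ]
R3 <- R3 - (-2)*R1:  [   0  -12    5   22 ]
R3 <- R3 - (-4)*R2:  [  0   0   5  10 ]
Row echelon form:
[ -2  -3  3  |  13 ]
[  0   3  0  |  -3 ]
[  0   0  5  |  10 ]
Back-substitution:
u = (10) / 5 = 2
t = (-3) / 3 = -1
s = (13 - (-3)*(-1) - (3)*(2)) / -2 = -2

(-2, -1, 2)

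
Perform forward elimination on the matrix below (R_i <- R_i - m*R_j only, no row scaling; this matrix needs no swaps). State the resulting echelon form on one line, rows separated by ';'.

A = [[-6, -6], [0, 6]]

REF = [-6 -6; 0 6]

Forward elimination:
Row echelon form:
[ -6  -6 ]
[  0   6 ]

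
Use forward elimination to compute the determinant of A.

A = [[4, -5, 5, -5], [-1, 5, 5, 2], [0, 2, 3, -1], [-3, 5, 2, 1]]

Forward elimination:
R2 <- R2 - (-1/4)*R1:  [    0  15/4  25/4   3/4 ]
R4 <- R4 - (-3/4)*R1:  [     0    5/4   23/4  -11/4 ]
R3 <- R3 - (8/15)*R2:  [    0     0  -1/3  -7/5 ]
R4 <- R4 - (1/3)*R2:  [    0     0  11/3    -3 ]
R4 <- R4 - (-11)*R3:  [     0      0      0  -92/5 ]
Upper-triangular form:
[ 4    -5     5     -5 ]
[ 0  15/4  25/4    3/4 ]
[ 0     0  -1/3   -7/5 ]
[ 0     0     0  -92/5 ]
det(A) = (-1)^0 * (4) * (15/4) * (-1/3) * (-92/5) = 92  (0 row swaps -> sign +1)

det(A) = 92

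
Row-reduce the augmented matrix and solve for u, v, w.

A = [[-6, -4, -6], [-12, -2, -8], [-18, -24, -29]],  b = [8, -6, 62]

Forward elimination on [A|b]:
R2 <- R2 - (2)*R1:  [   0    6    4  -22 ]
R3 <- R3 - (3)*R1:  [   0  -12  -11   38 ]
R3 <- R3 - (-2)*R2:  [  0   0  -3  -6 ]
Row echelon form:
[ -6  -4  -6  |    8 ]
[  0   6   4  |  -22 ]
[  0   0  -3  |   -6 ]
Back-substitution:
w = (-6) / -3 = 2
v = (-22 - (4)*(2)) / 6 = -5
u = (8 - (-4)*(-5) - (-6)*(2)) / -6 = 0

(0, -5, 2)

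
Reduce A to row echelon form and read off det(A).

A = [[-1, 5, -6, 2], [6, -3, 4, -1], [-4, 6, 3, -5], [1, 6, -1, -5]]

Forward elimination:
R2 <- R2 - (-6)*R1:  [   0   27  -32   11 ]
R3 <- R3 - (4)*R1:  [   0  -14   27  -13 ]
R4 <- R4 - (-1)*R1:  [  0  11  -7  -3 ]
R3 <- R3 - (-14/27)*R2:  [       0        0   281/27  -197/27 ]
R4 <- R4 - (11/27)*R2:  [       0        0   163/27  -202/27 ]
R4 <- R4 - (163/281)*R3:  [        0         0         0  -913/281 ]
Upper-triangular form:
[ -1   5      -6         2 ]
[  0  27     -32        11 ]
[  0   0  281/27   -197/27 ]
[  0   0       0  -913/281 ]
det(A) = (-1)^0 * (-1) * (27) * (281/27) * (-913/281) = 913  (0 row swaps -> sign +1)

det(A) = 913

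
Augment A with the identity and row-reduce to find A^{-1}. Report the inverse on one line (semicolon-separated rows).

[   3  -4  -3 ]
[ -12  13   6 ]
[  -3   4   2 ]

inverse = [2/9 -4/9 5/3; 2/3 -1/3 2; -1 0 -1]

Gauss-Jordan on [A | I]:
R1 <- (1/3)*R1:  [    1  -4/3    -1  |   1/3     0     0 ]
R2 <- R2 - (-12)*R1:  [  0  -3  -6  |   4   1   0 ]
R3 <- R3 - (-3)*R1:  [  0   0  -1  |   1   0   1 ]
R2 <- (1/-3)*R2:  [    0     1     2  |  -4/3  -1/3     0 ]
R1 <- R1 - (-4/3)*R2:  [     1      0    5/3  |  -13/9   -4/9      0 ]
R3 <- (1/-1)*R3:  [  0   0   1  |  -1   0  -1 ]
R1 <- R1 - (5/3)*R3:  [    1     0     0  |   2/9  -4/9   5/3 ]
R2 <- R2 - (2)*R3:  [    0     1     0  |   2/3  -1/3     2 ]
Right block of [I | A^{-1}] is the inverse:
[ 2/9  -4/9  5/3 ]
[ 2/3  -1/3    2 ]
[  -1     0   -1 ]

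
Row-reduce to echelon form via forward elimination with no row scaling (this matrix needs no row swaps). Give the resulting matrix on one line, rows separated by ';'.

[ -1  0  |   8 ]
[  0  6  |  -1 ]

REF = [-1 0 8; 0 6 -1]

Forward elimination:
Row echelon form:
[ -1  0  |   8 ]
[  0  6  |  -1 ]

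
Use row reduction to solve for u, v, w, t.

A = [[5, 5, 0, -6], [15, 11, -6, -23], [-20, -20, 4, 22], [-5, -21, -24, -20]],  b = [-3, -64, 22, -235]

Forward elimination on [A|b]:
R2 <- R2 - (3)*R1:  [   0   -4   -6   -5  -55 ]
R3 <- R3 - (-4)*R1:  [  0   0   4  -2  10 ]
R4 <- R4 - (-1)*R1:  [    0   -16   -24   -26  -238 ]
R4 <- R4 - (4)*R2:  [   0    0    0   -6  -18 ]
Row echelon form:
[ 5   5   0  -6  |   -3 ]
[ 0  -4  -6  -5  |  -55 ]
[ 0   0   4  -2  |   10 ]
[ 0   0   0  -6  |  -18 ]
Back-substitution:
t = (-18) / -6 = 3
w = (10 - (-2)*(3)) / 4 = 4
v = (-55 - (-6)*(4) - (-5)*(3)) / -4 = 4
u = (-3 - (5)*(4) - (-6)*(3)) / 5 = -1

(-1, 4, 4, 3)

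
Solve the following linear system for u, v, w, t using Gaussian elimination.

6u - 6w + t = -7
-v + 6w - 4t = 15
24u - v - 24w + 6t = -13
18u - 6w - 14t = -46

(3, -5, 5, 5)

Forward elimination on [A|b]:
R3 <- R3 - (4)*R1:  [  0  -1   0   2  15 ]
R4 <- R4 - (3)*R1:  [   0    0   12  -17  -25 ]
R3 <- R3 - (1)*R2:  [  0   0  -6   6   0 ]
R4 <- R4 - (-2)*R3:  [   0    0    0   -5  -25 ]
Row echelon form:
[ 6   0  -6   1  |   -7 ]
[ 0  -1   6  -4  |   15 ]
[ 0   0  -6   6  |    0 ]
[ 0   0   0  -5  |  -25 ]
Back-substitution:
t = (-25) / -5 = 5
w = (0 - (6)*(5)) / -6 = 5
v = (15 - (6)*(5) - (-4)*(5)) / -1 = -5
u = (-7 - (-6)*(5) - (1)*(5)) / 6 = 3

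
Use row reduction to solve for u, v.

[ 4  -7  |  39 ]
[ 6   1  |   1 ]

Forward elimination on [A|b]:
R2 <- R2 - (3/2)*R1:  [      0    23/2  -115/2 ]
Row echelon form:
[ 4    -7  |      39 ]
[ 0  23/2  |  -115/2 ]
Back-substitution:
v = (-115/2) / (23/2) = -5
u = (39 - (-7)*(-5)) / 4 = 1

(1, -5)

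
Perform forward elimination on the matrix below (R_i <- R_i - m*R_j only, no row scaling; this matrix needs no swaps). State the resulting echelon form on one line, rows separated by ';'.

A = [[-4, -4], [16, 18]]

REF = [-4 -4; 0 2]

Forward elimination:
R2 <- R2 - (-4)*R1:  [ 0  2 ]
Row echelon form:
[ -4  -4 ]
[  0   2 ]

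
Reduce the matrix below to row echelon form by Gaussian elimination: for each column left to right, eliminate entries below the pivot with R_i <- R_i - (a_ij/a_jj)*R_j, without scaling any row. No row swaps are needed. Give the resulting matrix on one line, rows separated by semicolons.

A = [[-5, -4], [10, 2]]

REF = [-5 -4; 0 -6]

Forward elimination:
R2 <- R2 - (-2)*R1:  [  0  -6 ]
Row echelon form:
[ -5  -4 ]
[  0  -6 ]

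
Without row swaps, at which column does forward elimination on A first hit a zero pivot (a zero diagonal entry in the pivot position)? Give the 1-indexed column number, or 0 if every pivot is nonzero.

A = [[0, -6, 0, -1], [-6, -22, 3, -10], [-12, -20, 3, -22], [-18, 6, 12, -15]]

Naive forward elimination:
Pivot entry (1,1) is zero but row 2 has -6 in column 1 -> naive elimination stops; a row interchange (e.g. R1 <-> R2) would be required here.

first zero-pivot column = 1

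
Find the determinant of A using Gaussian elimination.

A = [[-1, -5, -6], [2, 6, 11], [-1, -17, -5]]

det(A) = 16

Forward elimination:
R2 <- R2 - (-2)*R1:  [  0  -4  -1 ]
R3 <- R3 - (1)*R1:  [   0  -12    1 ]
R3 <- R3 - (3)*R2:  [ 0  0  4 ]
Upper-triangular form:
[ -1  -5  -6 ]
[  0  -4  -1 ]
[  0   0   4 ]
det(A) = (-1)^0 * (-1) * (-4) * (4) = 16  (0 row swaps -> sign +1)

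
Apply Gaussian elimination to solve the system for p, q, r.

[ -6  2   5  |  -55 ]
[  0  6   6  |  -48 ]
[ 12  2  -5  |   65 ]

Forward elimination on [A|b]:
R3 <- R3 - (-2)*R1:  [   0    6    5  -45 ]
R3 <- R3 - (1)*R2:  [  0   0  -1   3 ]
Row echelon form:
[ -6  2   5  |  -55 ]
[  0  6   6  |  -48 ]
[  0  0  -1  |    3 ]
Back-substitution:
r = (3) / -1 = -3
q = (-48 - (6)*(-3)) / 6 = -5
p = (-55 - (2)*(-5) - (5)*(-3)) / -6 = 5

(5, -5, -3)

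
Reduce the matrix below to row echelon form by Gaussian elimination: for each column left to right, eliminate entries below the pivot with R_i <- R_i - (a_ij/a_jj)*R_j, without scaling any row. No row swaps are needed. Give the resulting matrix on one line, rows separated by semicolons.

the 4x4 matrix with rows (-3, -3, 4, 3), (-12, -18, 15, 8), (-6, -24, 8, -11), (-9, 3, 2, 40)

REF = [-3 -3 4 3; 0 -6 -1 -4; 0 0 3 -5; 0 0 0 3]

Forward elimination:
R2 <- R2 - (4)*R1:  [  0  -6  -1  -4 ]
R3 <- R3 - (2)*R1:  [   0  -18    0  -17 ]
R4 <- R4 - (3)*R1:  [   0   12  -10   31 ]
R3 <- R3 - (3)*R2:  [  0   0   3  -5 ]
R4 <- R4 - (-2)*R2:  [   0    0  -12   23 ]
R4 <- R4 - (-4)*R3:  [ 0  0  0  3 ]
Row echelon form:
[ -3  -3   4   3 ]
[  0  -6  -1  -4 ]
[  0   0   3  -5 ]
[  0   0   0   3 ]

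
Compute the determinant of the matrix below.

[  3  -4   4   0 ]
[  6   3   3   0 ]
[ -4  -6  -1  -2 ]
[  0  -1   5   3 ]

det(A) = 219

Forward elimination:
R2 <- R2 - (2)*R1:  [  0  11  -5   0 ]
R3 <- R3 - (-4/3)*R1:  [     0  -34/3   13/3     -2 ]
R3 <- R3 - (-34/33)*R2:  [     0      0  -9/11     -2 ]
R4 <- R4 - (-1/11)*R2:  [     0      0  50/11      3 ]
R4 <- R4 - (-50/9)*R3:  [     0      0      0  -73/9 ]
Upper-triangular form:
[ 3  -4      4      0 ]
[ 0  11     -5      0 ]
[ 0   0  -9/11     -2 ]
[ 0   0      0  -73/9 ]
det(A) = (-1)^0 * (3) * (11) * (-9/11) * (-73/9) = 219  (0 row swaps -> sign +1)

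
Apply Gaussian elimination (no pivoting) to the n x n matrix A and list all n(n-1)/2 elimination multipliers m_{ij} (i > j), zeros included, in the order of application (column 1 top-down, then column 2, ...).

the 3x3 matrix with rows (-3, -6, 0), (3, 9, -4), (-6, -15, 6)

Forward elimination:
R2 <- R2 - (-1)*R1:  [  0   3  -4 ]
R3 <- R3 - (2)*R1:  [  0  -3   6 ]
R3 <- R3 - (-1)*R2:  [ 0  0  2 ]
Multipliers (in order of application): m_{21} = -1, m_{31} = 2, m_{32} = -1

multipliers: -1, 2, -1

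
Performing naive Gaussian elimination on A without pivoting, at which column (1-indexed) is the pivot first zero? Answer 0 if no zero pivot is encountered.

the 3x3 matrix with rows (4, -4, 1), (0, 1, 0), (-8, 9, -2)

Naive forward elimination:
R3 <- R3 - (-2)*R1:  [ 0  1  0 ]
R3 <- R3 - (1)*R2:  [ 0  0  0 ]
Matrix at this point:
[ 4  -4  1 ]
[ 0   1  0 ]
[ 0   0  0 ]
Pivot entry (3,3) in the last row is zero and there are no rows below to swap with -> zero pivot in column 3 (A is singular).

first zero-pivot column = 3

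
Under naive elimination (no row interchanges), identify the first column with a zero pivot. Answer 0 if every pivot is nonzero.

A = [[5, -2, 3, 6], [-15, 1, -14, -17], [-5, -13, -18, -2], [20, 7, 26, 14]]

Naive forward elimination:
R2 <- R2 - (-3)*R1:  [  0  -5  -5   1 ]
R3 <- R3 - (-1)*R1:  [   0  -15  -15    4 ]
R4 <- R4 - (4)*R1:  [   0   15   14  -10 ]
R3 <- R3 - (3)*R2:  [ 0  0  0  1 ]
R4 <- R4 - (-3)*R2:  [  0   0  -1  -7 ]
Matrix at this point:
[ 5  -2   3   6 ]
[ 0  -5  -5   1 ]
[ 0   0   0   1 ]
[ 0   0  -1  -7 ]
Pivot entry (3,3) is zero but row 4 has -1 in column 3 -> naive elimination stops; a row interchange (e.g. R3 <-> R4) would be required here.

first zero-pivot column = 3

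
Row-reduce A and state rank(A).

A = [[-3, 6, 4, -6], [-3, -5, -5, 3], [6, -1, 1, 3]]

rank(A) = 2

Row reduction:
R2 <- R2 - (1)*R1:  [   0  -11   -9    9 ]
R3 <- R3 - (-2)*R1:  [  0  11   9  -9 ]
R3 <- R3 - (-1)*R2:  [ 0  0  0  0 ]
Row echelon form:
[ -3    6   4  -6 ]
[  0  -11  -9   9 ]
[  0    0   0   0 ]
Nonzero rows / pivot columns: 2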